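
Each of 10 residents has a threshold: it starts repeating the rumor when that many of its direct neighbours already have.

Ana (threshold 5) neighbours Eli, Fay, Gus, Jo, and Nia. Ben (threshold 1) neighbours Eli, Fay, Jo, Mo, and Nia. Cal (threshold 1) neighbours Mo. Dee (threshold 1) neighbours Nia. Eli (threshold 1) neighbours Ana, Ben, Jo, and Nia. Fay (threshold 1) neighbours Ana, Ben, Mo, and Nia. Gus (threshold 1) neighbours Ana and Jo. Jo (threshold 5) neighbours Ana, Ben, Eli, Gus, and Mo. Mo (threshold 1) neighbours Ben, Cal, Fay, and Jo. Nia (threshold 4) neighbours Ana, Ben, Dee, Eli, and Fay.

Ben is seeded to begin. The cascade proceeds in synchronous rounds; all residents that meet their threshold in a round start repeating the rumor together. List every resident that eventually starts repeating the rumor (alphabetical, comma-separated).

Round 1 — Ben starts repeating the rumor (initial).
Round 2 — checking thresholds:
  Eli: 1 of 4 neighbours ≥ 1, starts repeating the rumor.
  Fay: 1 of 4 neighbours ≥ 1, starts repeating the rumor.
  Jo: 1 of 5 neighbours < 5, below threshold.
  Mo: 1 of 4 neighbours ≥ 1, starts repeating the rumor.
  Nia: 1 of 5 neighbours < 4, below threshold.
Round 3 — checking thresholds:
  Ana: 2 of 5 neighbours < 5, below threshold.
  Cal: 1 of 1 neighbours ≥ 1, starts repeating the rumor.
  Jo: 3 of 5 neighbours < 5, below threshold.
  Nia: 3 of 5 neighbours < 4, below threshold.
Round 4 — no new spreads; cascade stops.

Ben, Cal, Eli, Fay, Mo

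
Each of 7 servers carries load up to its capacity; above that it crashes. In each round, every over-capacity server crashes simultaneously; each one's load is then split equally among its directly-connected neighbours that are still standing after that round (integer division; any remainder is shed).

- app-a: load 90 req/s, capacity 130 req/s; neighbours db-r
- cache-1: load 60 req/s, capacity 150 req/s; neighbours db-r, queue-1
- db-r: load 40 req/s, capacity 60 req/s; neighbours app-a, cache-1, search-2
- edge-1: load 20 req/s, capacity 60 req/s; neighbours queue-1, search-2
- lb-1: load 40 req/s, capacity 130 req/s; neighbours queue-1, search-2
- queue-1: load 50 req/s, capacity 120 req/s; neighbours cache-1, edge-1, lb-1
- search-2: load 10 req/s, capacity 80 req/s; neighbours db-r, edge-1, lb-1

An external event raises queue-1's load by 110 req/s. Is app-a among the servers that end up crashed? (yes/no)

Round 1 — queue-1 at 160 > 120. queue-1 crashes.
  queue-1 sheds 160 req/s to cache-1, edge-1, lb-1: 53 each (1 lost).
    cache-1: 60+53 = 113 ≤ 150
    edge-1: 20+53 = 73 > 60
    lb-1: 40+53 = 93 ≤ 130
Round 2 — edge-1 crashes.
  edge-1 sheds 73 req/s to search-2: 73 each.
    search-2: 10+73 = 83 > 80
Round 3 — search-2 crashes.
  search-2 sheds 83 req/s to db-r, lb-1: 41 each (1 lost).
    db-r: 40+41 = 81 > 60
    lb-1: 93+41 = 134 > 130
Round 4 — db-r, lb-1 crash.
  db-r sheds 81 req/s to app-a, cache-1: 40 each (1 lost).
    app-a: 90+40 = 130 ≤ 130
    cache-1: 113+40 = 153 > 150
  lb-1 sheds 134 req/s: no online neighbours, lost.
Round 5 — cache-1 crashes.
  cache-1 sheds 153 req/s: no online neighbours, lost.
No further crashes.

no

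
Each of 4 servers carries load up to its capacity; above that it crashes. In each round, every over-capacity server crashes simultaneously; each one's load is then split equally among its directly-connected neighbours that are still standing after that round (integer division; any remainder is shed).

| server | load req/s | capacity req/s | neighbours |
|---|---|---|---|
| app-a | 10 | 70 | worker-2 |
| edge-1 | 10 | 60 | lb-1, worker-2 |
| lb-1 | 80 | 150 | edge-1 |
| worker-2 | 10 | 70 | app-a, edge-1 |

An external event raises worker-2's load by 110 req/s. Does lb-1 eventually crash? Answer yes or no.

Round 1 — worker-2 at 120 > 70. worker-2 crashes.
  worker-2 sheds 120 req/s to app-a, edge-1: 60 each.
    app-a: 10+60 = 70 ≤ 70
    edge-1: 10+60 = 70 > 60
Round 2 — edge-1 crashes.
  edge-1 sheds 70 req/s to lb-1: 70 each.
    lb-1: 80+70 = 150 ≤ 150
No further crashes.

no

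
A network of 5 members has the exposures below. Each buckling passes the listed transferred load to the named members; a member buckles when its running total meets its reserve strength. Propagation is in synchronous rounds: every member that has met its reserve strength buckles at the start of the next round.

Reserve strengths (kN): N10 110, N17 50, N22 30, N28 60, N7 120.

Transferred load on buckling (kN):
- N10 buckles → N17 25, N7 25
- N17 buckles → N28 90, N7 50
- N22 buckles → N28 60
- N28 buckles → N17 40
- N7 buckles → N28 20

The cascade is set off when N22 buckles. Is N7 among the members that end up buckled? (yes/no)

Round 1 — N22 buckles (initial).
  N28: +60 → 60 ≥ 60
Round 2 — N28 buckles.
  N17: +40 → 40 < 50
No further bucklings.

no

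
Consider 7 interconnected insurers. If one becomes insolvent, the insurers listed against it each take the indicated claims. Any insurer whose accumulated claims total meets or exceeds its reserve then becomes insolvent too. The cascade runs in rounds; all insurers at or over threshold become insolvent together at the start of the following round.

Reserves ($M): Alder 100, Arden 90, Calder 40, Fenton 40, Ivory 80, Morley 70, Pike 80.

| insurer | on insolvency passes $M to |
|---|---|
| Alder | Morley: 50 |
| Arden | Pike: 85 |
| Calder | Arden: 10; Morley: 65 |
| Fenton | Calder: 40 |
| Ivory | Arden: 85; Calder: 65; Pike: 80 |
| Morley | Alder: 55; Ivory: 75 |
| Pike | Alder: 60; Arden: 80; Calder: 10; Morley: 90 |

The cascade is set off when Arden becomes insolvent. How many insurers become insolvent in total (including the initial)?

4

Round 1 — Arden becomes insolvent (initial).
  Pike: +85 → 85 ≥ 80
Round 2 — Pike becomes insolvent.
  Alder: +60 → 60 < 100
  Calder: +10 → 10 < 40
  Morley: +90 → 90 ≥ 70
Round 3 — Morley becomes insolvent.
  Alder: +55 → 115 ≥ 100
  Ivory: +75 → 75 < 80
Round 4 — Alder becomes insolvent.
No further insolvencies.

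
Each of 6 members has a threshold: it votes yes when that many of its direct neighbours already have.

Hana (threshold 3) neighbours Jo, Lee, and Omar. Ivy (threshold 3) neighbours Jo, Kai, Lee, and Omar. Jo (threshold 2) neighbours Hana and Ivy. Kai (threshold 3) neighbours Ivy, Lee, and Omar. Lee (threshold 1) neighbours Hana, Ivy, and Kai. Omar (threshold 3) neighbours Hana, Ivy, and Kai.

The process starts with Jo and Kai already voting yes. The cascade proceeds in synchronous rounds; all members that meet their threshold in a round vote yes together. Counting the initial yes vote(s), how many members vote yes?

4

Round 1 — Jo, Kai vote yes (initial).
Round 2 — checking thresholds:
  Hana: 1 of 3 neighbours < 3, not yet.
  Ivy: 2 of 4 neighbours < 3, not yet.
  Lee: 1 of 3 neighbours ≥ 1, votes yes.
  Omar: 1 of 3 neighbours < 3, not yet.
Round 3 — checking thresholds:
  Hana: 2 of 3 neighbours < 3, not yet.
  Ivy: 3 of 4 neighbours ≥ 3, votes yes.
  Omar: 1 of 3 neighbours < 3, not yet.
Round 4 — no new yes votes; cascade stops.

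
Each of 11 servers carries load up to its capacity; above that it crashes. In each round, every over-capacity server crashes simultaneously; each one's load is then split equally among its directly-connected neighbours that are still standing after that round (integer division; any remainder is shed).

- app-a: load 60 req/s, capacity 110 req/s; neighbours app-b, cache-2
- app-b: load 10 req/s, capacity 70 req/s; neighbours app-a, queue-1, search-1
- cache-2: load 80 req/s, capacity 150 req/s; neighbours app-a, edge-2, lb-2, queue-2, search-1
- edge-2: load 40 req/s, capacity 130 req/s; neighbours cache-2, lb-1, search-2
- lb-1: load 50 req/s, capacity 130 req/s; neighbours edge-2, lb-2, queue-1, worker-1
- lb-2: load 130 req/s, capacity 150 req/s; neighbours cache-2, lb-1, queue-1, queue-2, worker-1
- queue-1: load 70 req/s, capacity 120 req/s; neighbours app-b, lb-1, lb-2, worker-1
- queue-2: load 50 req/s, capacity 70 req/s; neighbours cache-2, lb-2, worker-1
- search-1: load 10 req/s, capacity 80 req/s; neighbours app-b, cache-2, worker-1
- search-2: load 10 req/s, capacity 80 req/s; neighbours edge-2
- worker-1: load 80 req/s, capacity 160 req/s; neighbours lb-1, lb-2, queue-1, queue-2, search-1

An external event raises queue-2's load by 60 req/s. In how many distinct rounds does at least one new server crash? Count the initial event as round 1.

9

Round 1 — queue-2 at 110 > 70. queue-2 crashes.
  queue-2 sheds 110 req/s to cache-2, lb-2, worker-1: 36 each (2 lost).
    cache-2: 80+36 = 116 ≤ 150
    lb-2: 130+36 = 166 > 150
    worker-1: 80+36 = 116 ≤ 160
Round 2 — lb-2 crashes.
  lb-2 sheds 166 req/s to cache-2, lb-1, queue-1, worker-1: 41 each (2 lost).
    cache-2: 116+41 = 157 > 150
    lb-1: 50+41 = 91 ≤ 130
    queue-1: 70+41 = 111 ≤ 120
    worker-1: 116+41 = 157 ≤ 160
Round 3 — cache-2 crashes.
  cache-2 sheds 157 req/s to app-a, edge-2, search-1: 52 each (1 lost).
    app-a: 60+52 = 112 > 110
    edge-2: 40+52 = 92 ≤ 130
    search-1: 10+52 = 62 ≤ 80
Round 4 — app-a crashes.
  app-a sheds 112 req/s to app-b: 112 each.
    app-b: 10+112 = 122 > 70
Round 5 — app-b crashes.
  app-b sheds 122 req/s to queue-1, search-1: 61 each.
    queue-1: 111+61 = 172 > 120
    search-1: 62+61 = 123 > 80
Round 6 — queue-1, search-1 crash.
  queue-1 sheds 172 req/s to lb-1, worker-1: 86 each.
    lb-1: 91+86 = 177 > 130
    worker-1: 157+86 = 243 > 160
  search-1 sheds 123 req/s to worker-1: 123 each.
    worker-1: 243+123 = 366 > 160
Round 7 — lb-1, worker-1 crash.
  lb-1 sheds 177 req/s to edge-2: 177 each.
    edge-2: 92+177 = 269 > 130
  worker-1 sheds 366 req/s: no online neighbours, lost.
Round 8 — edge-2 crashes.
  edge-2 sheds 269 req/s to search-2: 269 each.
    search-2: 10+269 = 279 > 80
Round 9 — search-2 crashes.
  search-2 sheds 279 req/s: no online neighbours, lost.
No further crashes.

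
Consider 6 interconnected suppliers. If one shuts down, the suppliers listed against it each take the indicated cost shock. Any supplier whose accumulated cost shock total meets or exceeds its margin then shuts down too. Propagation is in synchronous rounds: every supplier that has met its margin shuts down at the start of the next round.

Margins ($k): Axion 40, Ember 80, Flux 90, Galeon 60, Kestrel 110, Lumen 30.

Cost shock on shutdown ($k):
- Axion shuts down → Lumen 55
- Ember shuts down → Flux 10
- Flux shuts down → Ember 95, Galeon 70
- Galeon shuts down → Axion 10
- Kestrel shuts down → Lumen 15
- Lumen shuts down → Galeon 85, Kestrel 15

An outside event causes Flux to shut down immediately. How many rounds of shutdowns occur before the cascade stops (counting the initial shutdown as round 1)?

2

Round 1 — Flux shuts down (initial).
  Ember: +95 → 95 ≥ 80
  Galeon: +70 → 70 ≥ 60
Round 2 — Ember, Galeon shut down.
  Axion: +10 → 10 < 40
No further shutdowns.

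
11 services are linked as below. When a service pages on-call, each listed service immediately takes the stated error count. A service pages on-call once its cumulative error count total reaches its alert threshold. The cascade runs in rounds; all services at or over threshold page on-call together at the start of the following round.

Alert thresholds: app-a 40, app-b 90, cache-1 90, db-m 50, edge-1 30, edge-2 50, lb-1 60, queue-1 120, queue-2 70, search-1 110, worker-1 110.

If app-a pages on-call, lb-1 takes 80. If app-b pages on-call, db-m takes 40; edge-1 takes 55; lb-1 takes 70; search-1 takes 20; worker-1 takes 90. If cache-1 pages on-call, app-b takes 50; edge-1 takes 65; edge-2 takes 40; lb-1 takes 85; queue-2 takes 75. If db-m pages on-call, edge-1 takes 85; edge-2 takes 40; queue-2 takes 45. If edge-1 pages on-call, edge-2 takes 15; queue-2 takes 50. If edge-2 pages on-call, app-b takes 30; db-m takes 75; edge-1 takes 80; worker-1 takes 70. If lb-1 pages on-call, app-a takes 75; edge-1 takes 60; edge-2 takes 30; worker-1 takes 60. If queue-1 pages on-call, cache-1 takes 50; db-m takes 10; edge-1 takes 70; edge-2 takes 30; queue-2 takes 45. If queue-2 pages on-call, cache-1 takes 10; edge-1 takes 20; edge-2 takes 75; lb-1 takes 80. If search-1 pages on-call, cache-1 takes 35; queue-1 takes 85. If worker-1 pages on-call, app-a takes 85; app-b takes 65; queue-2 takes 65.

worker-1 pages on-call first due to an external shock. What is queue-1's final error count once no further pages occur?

Round 1 — worker-1 pages on-call (initial).
  app-a: +85 → 85 ≥ 40
  app-b: +65 → 65 < 90
  queue-2: +65 → 65 < 70
Round 2 — app-a pages on-call.
  lb-1: +80 → 80 ≥ 60
Round 3 — lb-1 pages on-call.
  edge-1: +60 → 60 ≥ 30
  edge-2: +30 → 30 < 50
Round 4 — edge-1 pages on-call.
  edge-2: +15 → 45 < 50
  queue-2: +50 → 115 ≥ 70
Round 5 — queue-2 pages on-call.
  cache-1: +10 → 10 < 90
  edge-2: +75 → 120 ≥ 50
Round 6 — edge-2 pages on-call.
  app-b: +30 → 95 ≥ 90
  db-m: +75 → 75 ≥ 50
Round 7 — app-b, db-m page on-call.
  search-1: +20 → 20 < 110
No further pages.

0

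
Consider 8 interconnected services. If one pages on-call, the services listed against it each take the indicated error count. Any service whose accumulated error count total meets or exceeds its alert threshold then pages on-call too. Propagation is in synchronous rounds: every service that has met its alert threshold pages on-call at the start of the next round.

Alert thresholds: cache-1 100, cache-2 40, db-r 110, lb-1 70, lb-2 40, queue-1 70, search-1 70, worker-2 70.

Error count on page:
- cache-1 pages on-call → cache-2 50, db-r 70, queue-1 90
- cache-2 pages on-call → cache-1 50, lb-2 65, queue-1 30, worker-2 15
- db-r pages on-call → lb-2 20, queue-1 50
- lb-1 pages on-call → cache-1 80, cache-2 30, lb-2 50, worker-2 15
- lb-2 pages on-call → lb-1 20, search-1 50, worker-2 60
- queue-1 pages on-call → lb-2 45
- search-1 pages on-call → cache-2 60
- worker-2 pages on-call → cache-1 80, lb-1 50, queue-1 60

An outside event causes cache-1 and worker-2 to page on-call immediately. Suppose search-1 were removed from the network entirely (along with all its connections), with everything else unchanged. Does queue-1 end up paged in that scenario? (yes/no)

With search-1 removed:
Round 1 — cache-1, worker-2 page on-call (initial).
  cache-2: +50 → 50 ≥ 40
  db-r: +70 → 70 < 110
  lb-1: +50 → 50 < 70
  queue-1: +90+60 → 150 ≥ 70
Round 2 — cache-2, queue-1 page on-call.
  lb-2: +65+45 → 110 ≥ 40
Round 3 — lb-2 pages on-call.
  lb-1: +20 → 70 ≥ 70
Round 4 — lb-1 pages on-call.
No further pages.

yes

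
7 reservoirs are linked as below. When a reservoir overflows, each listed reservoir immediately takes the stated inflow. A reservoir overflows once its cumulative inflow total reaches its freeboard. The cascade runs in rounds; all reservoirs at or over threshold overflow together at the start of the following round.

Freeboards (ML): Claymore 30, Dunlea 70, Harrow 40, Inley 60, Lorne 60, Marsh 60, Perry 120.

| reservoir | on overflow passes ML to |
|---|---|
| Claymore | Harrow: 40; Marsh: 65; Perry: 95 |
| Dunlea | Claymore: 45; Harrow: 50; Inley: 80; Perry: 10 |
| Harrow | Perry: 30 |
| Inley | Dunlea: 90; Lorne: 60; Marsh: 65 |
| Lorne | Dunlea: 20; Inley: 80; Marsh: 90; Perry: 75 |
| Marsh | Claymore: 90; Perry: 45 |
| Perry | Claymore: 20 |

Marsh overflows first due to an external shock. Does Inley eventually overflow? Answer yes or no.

Round 1 — Marsh overflows (initial).
  Claymore: +90 → 90 ≥ 30
  Perry: +45 → 45 < 120
Round 2 — Claymore overflows.
  Harrow: +40 → 40 ≥ 40
  Perry: +95 → 140 ≥ 120
Round 3 — Harrow, Perry overflow.
No further overflows.

no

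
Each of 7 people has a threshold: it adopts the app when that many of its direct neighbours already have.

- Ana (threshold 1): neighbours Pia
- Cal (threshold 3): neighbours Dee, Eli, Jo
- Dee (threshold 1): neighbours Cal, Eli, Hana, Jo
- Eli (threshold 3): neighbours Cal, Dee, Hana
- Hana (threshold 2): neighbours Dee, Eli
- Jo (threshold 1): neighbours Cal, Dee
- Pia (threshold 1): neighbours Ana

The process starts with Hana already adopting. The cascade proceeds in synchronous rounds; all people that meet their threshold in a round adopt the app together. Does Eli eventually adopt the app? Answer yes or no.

no

Round 1 — Hana adopts the app (initial).
Round 2 — checking thresholds:
  Dee: 1 of 4 neighbours ≥ 1, adopts the app.
  Eli: 1 of 3 neighbours < 3, holds.
Round 3 — checking thresholds:
  Cal: 1 of 3 neighbours < 3, holds.
  Eli: 2 of 3 neighbours < 3, holds.
  Jo: 1 of 2 neighbours ≥ 1, adopts the app.
Round 4 — no new adoptions; cascade stops.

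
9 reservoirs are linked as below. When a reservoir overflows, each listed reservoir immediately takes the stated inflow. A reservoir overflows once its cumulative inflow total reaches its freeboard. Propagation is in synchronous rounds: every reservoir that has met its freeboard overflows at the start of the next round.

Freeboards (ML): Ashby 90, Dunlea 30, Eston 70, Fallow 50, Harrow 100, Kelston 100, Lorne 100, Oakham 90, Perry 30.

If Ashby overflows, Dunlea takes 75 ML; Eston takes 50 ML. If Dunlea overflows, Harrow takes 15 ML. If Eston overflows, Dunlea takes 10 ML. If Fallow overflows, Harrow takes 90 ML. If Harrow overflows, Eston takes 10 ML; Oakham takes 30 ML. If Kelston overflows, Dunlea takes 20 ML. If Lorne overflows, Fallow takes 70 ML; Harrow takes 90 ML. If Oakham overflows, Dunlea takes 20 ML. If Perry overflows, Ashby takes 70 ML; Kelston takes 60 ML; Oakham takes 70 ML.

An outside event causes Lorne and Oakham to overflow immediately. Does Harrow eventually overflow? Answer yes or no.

Round 1 — Lorne, Oakham overflow (initial).
  Dunlea: +20 → 20 < 30
  Fallow: +70 → 70 ≥ 50
  Harrow: +90 → 90 < 100
Round 2 — Fallow overflows.
  Harrow: +90 → 180 ≥ 100
Round 3 — Harrow overflows.
  Eston: +10 → 10 < 70
No further overflows.

yes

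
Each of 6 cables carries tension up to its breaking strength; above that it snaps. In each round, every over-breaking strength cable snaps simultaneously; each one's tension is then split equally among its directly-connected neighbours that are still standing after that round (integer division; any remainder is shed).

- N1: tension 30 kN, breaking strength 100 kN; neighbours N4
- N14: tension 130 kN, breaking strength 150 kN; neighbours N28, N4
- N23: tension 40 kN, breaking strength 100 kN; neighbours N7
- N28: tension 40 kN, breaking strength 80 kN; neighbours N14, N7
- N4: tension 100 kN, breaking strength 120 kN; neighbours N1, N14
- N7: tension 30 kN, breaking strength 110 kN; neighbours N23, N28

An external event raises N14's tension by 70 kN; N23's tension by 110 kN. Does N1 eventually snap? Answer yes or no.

Round 1 — N14 at 200 > 150; N23 at 150 > 100. N14, N23 snap.
  N14 sheds 200 kN to N28, N4: 100 each.
    N28: 40+100 = 140 > 80
    N4: 100+100 = 200 > 120
  N23 sheds 150 kN to N7: 150 each.
    N7: 30+150 = 180 > 110
Round 2 — N28, N4, N7 snap.
  N28 sheds 140 kN: no online neighbours, lost.
  N4 sheds 200 kN to N1: 200 each.
    N1: 30+200 = 230 > 100
  N7 sheds 180 kN: no online neighbours, lost.
Round 3 — N1 snaps.
  N1 sheds 230 kN: no online neighbours, lost.
No further breaks.

yes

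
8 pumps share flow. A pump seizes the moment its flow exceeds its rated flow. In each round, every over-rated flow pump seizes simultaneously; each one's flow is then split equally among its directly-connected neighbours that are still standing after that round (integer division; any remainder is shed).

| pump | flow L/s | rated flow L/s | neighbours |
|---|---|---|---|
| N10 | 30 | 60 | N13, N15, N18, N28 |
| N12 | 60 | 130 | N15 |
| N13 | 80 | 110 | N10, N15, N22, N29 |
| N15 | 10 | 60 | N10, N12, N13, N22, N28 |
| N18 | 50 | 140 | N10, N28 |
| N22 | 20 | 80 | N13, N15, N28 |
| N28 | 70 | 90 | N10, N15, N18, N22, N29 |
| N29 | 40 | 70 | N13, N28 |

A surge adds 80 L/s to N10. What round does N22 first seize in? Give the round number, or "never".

Round 1 — N10 at 110 > 60. N10 seizes.
  N10 sheds 110 L/s to N13, N15, N18, N28: 27 each (2 lost).
    N13: 80+27 = 107 ≤ 110
    N15: 10+27 = 37 ≤ 60
    N18: 50+27 = 77 ≤ 140
    N28: 70+27 = 97 > 90
Round 2 — N28 seizes.
  N28 sheds 97 L/s to N15, N18, N22, N29: 24 each (1 lost).
    N15: 37+24 = 61 > 60
    N18: 77+24 = 101 ≤ 140
    N22: 20+24 = 44 ≤ 80
    N29: 40+24 = 64 ≤ 70
Round 3 — N15 seizes.
  N15 sheds 61 L/s to N12, N13, N22: 20 each (1 lost).
    N12: 60+20 = 80 ≤ 130
    N13: 107+20 = 127 > 110
    N22: 44+20 = 64 ≤ 80
Round 4 — N13 seizes.
  N13 sheds 127 L/s to N22, N29: 63 each (1 lost).
    N22: 64+63 = 127 > 80
    N29: 64+63 = 127 > 70
Round 5 — N22, N29 seize.
  N22 sheds 127 L/s: no online neighbours, lost.
  N29 sheds 127 L/s: no online neighbours, lost.
No further seizures.

5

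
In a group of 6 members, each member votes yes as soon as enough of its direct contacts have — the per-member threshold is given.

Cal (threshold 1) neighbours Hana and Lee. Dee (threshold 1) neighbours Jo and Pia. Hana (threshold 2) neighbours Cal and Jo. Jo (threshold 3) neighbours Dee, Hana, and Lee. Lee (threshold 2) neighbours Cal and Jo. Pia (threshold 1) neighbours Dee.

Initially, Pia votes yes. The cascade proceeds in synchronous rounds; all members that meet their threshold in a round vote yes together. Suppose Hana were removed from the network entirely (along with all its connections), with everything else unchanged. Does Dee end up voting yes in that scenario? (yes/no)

With Hana removed:
Round 1 — Pia votes yes (initial).
Round 2 — checking thresholds:
  Dee: 1 of 2 neighbours ≥ 1, votes yes.
Round 3 — no new yes votes; cascade stops.

yes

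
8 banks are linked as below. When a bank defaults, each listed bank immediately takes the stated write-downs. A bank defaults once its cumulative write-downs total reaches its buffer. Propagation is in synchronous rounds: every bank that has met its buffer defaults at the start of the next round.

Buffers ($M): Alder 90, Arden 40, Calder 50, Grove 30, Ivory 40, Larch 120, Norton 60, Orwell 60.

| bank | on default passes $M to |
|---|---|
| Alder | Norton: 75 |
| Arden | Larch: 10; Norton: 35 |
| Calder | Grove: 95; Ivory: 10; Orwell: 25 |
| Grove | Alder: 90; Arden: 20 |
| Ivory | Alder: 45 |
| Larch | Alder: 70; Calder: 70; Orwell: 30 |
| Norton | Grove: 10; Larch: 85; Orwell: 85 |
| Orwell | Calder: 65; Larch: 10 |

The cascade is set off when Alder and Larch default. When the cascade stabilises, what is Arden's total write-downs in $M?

20

Round 1 — Alder, Larch default (initial).
  Calder: +70 → 70 ≥ 50
  Norton: +75 → 75 ≥ 60
  Orwell: +30 → 30 < 60
Round 2 — Calder, Norton default.
  Grove: +95+10 → 105 ≥ 30
  Ivory: +10 → 10 < 40
  Orwell: +25+85 → 140 ≥ 60
Round 3 — Grove, Orwell default.
  Arden: +20 → 20 < 40
No further defaults.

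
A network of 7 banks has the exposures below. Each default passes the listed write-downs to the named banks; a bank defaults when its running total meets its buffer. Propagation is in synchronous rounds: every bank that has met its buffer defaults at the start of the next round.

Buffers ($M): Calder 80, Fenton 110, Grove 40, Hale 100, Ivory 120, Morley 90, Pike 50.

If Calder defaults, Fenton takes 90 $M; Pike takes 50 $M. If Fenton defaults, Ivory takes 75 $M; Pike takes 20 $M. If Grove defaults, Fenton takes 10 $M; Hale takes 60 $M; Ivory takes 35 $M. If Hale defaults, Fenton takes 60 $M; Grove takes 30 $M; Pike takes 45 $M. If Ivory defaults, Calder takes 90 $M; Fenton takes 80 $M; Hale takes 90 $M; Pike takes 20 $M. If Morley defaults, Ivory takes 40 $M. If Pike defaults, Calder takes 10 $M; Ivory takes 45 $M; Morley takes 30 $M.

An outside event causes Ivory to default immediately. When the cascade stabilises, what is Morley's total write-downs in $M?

Round 1 — Ivory defaults (initial).
  Calder: +90 → 90 ≥ 80
  Fenton: +80 → 80 < 110
  Hale: +90 → 90 < 100
  Pike: +20 → 20 < 50
Round 2 — Calder defaults.
  Fenton: +90 → 170 ≥ 110
  Pike: +50 → 70 ≥ 50
Round 3 — Fenton, Pike default.
  Morley: +30 → 30 < 90
No further defaults.

30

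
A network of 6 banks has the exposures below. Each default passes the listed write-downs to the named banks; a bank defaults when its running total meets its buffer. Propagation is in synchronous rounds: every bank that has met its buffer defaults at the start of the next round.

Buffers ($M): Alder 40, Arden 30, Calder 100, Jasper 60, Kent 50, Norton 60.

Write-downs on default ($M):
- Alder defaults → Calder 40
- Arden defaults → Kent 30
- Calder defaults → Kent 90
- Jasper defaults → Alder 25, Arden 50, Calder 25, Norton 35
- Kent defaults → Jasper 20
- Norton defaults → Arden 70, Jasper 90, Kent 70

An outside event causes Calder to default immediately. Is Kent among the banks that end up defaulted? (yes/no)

Round 1 — Calder defaults (initial).
  Kent: +90 → 90 ≥ 50
Round 2 — Kent defaults.
  Jasper: +20 → 20 < 60
No further defaults.

yes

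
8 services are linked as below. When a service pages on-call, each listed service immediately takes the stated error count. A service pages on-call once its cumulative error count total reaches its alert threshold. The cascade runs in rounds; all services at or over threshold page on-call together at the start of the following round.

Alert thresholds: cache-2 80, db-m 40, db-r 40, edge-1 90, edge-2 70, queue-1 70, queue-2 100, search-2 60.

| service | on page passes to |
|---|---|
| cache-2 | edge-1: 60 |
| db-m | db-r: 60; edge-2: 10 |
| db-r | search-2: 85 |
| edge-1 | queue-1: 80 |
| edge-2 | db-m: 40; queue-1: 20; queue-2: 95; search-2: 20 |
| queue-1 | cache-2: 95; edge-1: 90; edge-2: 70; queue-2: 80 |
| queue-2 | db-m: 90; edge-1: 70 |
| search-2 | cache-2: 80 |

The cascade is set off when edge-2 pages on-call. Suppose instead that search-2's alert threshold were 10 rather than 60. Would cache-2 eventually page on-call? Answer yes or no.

With search-2's alert threshold at 10:
Round 1 — edge-2 pages on-call (initial).
  db-m: +40 → 40 ≥ 40
  queue-1: +20 → 20 < 70
  queue-2: +95 → 95 < 100
  search-2: +20 → 20 ≥ 10
Round 2 — db-m, search-2 page on-call.
  cache-2: +80 → 80 ≥ 80
  db-r: +60 → 60 ≥ 40
Round 3 — cache-2, db-r page on-call.
  edge-1: +60 → 60 < 90
No further pages.

yes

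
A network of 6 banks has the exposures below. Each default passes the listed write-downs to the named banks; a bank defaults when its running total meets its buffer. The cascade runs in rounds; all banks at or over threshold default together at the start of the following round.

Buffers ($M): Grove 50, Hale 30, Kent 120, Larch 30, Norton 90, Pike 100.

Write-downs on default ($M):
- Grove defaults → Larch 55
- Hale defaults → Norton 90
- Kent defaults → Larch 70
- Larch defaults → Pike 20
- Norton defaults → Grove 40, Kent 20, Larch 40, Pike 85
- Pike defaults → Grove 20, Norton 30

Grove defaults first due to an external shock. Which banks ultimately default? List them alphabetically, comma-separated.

Round 1 — Grove defaults (initial).
  Larch: +55 → 55 ≥ 30
Round 2 — Larch defaults.
  Pike: +20 → 20 < 100
No further defaults.

Grove, Larch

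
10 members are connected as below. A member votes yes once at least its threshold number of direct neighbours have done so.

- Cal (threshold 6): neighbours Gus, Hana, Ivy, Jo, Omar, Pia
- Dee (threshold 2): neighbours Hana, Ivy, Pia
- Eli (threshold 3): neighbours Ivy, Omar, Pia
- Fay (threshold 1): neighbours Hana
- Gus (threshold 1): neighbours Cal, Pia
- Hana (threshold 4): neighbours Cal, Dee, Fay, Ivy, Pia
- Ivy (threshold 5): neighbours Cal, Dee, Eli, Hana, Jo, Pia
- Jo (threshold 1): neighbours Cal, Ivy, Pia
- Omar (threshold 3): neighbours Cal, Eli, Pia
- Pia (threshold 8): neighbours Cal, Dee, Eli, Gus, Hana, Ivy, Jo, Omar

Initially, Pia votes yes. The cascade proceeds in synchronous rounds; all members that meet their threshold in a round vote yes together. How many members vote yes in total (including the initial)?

Round 1 — Pia votes yes (initial).
Round 2 — checking thresholds:
  Cal: 1 of 6 neighbours < 6, below threshold.
  Dee: 1 of 3 neighbours < 2, below threshold.
  Eli: 1 of 3 neighbours < 3, below threshold.
  Gus: 1 of 2 neighbours ≥ 1, votes yes.
  Hana: 1 of 5 neighbours < 4, below threshold.
  Ivy: 1 of 6 neighbours < 5, below threshold.
  Jo: 1 of 3 neighbours ≥ 1, votes yes.
  Omar: 1 of 3 neighbours < 3, below threshold.
Round 3 — no new yes votes; cascade stops.

3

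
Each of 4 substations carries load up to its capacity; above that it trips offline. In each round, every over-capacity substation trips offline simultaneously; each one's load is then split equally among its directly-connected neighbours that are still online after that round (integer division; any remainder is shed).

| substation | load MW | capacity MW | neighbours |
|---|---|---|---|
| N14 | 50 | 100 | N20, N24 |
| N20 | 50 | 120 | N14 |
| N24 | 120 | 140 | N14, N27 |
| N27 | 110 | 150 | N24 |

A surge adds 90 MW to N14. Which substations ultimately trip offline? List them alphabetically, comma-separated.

N14, N24, N27

Round 1 — N14 at 140 > 100. N14 trips offline.
  N14 sheds 140 MW to N20, N24: 70 each.
    N20: 50+70 = 120 ≤ 120
    N24: 120+70 = 190 > 140
Round 2 — N24 trips offline.
  N24 sheds 190 MW to N27: 190 each.
    N27: 110+190 = 300 > 150
Round 3 — N27 trips offline.
  N27 sheds 300 MW: no online neighbours, lost.
No further trips.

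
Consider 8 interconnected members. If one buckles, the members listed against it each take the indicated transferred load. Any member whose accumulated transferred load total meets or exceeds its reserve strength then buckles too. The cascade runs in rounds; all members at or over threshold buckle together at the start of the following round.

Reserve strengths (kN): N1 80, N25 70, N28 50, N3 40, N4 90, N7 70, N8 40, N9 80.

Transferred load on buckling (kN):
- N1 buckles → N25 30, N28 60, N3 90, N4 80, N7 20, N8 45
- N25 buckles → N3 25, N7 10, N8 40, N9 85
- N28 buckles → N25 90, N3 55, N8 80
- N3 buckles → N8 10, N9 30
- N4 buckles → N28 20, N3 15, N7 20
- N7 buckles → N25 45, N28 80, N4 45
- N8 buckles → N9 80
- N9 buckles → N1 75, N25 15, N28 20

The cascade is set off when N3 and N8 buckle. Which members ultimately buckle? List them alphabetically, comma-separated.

N3, N8, N9

Round 1 — N3, N8 buckle (initial).
  N9: +30+80 → 110 ≥ 80
Round 2 — N9 buckles.
  N1: +75 → 75 < 80
  N25: +15 → 15 < 70
  N28: +20 → 20 < 50
No further bucklings.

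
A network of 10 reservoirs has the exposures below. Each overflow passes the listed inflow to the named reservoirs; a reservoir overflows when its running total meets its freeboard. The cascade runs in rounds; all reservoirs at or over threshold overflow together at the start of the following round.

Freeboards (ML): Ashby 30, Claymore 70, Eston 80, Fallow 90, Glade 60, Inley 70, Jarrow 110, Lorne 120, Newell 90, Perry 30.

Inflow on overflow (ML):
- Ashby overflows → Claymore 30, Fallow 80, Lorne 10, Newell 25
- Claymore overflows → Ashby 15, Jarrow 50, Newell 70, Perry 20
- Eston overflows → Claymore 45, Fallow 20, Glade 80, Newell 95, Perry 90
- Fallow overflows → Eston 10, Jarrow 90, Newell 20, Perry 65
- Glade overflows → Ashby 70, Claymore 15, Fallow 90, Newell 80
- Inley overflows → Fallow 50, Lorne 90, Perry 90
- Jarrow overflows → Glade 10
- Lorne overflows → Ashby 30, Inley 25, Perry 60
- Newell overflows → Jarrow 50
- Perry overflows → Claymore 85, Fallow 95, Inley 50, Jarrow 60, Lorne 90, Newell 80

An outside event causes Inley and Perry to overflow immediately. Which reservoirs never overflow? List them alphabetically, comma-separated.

Eston, Glade

Round 1 — Inley, Perry overflow (initial).
  Claymore: +85 → 85 ≥ 70
  Fallow: +50+95 → 145 ≥ 90
  Jarrow: +60 → 60 < 110
  Lorne: +90+90 → 180 ≥ 120
  Newell: +80 → 80 < 90
Round 2 — Claymore, Fallow, Lorne overflow.
  Ashby: +15+30 → 45 ≥ 30
  Eston: +10 → 10 < 80
  Jarrow: +50+90 → 200 ≥ 110
  Newell: +70+20 → 170 ≥ 90
Round 3 — Ashby, Jarrow, Newell overflow.
  Glade: +10 → 10 < 60
No further overflows.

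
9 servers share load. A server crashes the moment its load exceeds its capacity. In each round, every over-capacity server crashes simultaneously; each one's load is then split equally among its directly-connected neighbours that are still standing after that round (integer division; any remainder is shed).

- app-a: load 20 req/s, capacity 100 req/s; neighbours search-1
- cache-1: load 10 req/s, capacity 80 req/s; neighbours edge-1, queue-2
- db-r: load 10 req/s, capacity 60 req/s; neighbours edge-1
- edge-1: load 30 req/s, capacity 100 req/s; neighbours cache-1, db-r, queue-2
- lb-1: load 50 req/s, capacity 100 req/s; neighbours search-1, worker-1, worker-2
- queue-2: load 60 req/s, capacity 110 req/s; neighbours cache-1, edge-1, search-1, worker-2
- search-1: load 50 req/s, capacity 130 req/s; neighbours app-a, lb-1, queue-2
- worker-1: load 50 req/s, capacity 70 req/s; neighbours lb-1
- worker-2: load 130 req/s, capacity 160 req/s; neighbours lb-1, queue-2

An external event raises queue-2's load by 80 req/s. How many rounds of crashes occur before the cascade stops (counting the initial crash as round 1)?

5

Round 1 — queue-2 at 140 > 110. queue-2 crashes.
  queue-2 sheds 140 req/s to cache-1, edge-1, search-1, worker-2: 35 each.
    cache-1: 10+35 = 45 ≤ 80
    edge-1: 30+35 = 65 ≤ 100
    search-1: 50+35 = 85 ≤ 130
    worker-2: 130+35 = 165 > 160
Round 2 — worker-2 crashes.
  worker-2 sheds 165 req/s to lb-1: 165 each.
    lb-1: 50+165 = 215 > 100
Round 3 — lb-1 crashes.
  lb-1 sheds 215 req/s to search-1, worker-1: 107 each (1 lost).
    search-1: 85+107 = 192 > 130
    worker-1: 50+107 = 157 > 70
Round 4 — search-1, worker-1 crash.
  search-1 sheds 192 req/s to app-a: 192 each.
    app-a: 20+192 = 212 > 100
  worker-1 sheds 157 req/s: no online neighbours, lost.
Round 5 — app-a crashes.
  app-a sheds 212 req/s: no online neighbours, lost.
No further crashes.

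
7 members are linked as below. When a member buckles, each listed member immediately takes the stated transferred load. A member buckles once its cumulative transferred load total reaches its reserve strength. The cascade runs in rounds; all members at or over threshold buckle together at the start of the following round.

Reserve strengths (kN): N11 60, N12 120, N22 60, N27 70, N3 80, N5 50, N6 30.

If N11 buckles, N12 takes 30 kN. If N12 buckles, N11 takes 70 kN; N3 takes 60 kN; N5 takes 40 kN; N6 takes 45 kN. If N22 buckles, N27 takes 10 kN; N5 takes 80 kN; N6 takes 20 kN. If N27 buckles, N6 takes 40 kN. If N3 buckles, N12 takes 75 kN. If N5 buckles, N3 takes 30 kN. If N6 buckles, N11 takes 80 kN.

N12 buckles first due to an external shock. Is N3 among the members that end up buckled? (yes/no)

no

Round 1 — N12 buckles (initial).
  N11: +70 → 70 ≥ 60
  N3: +60 → 60 < 80
  N5: +40 → 40 < 50
  N6: +45 → 45 ≥ 30
Round 2 — N11, N6 buckle.
No further bucklings.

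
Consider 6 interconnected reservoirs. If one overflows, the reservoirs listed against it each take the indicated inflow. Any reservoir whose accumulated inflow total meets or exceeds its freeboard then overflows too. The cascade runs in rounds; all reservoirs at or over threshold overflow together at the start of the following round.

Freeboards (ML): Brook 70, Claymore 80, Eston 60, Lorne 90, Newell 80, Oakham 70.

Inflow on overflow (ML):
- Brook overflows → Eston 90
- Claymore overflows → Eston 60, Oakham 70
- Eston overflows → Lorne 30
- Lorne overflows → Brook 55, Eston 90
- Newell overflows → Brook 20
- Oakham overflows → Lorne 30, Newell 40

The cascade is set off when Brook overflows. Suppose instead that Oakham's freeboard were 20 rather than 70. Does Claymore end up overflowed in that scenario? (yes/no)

no

With Oakham's freeboard at 20:
Round 1 — Brook overflows (initial).
  Eston: +90 → 90 ≥ 60
Round 2 — Eston overflows.
  Lorne: +30 → 30 < 90
No further overflows.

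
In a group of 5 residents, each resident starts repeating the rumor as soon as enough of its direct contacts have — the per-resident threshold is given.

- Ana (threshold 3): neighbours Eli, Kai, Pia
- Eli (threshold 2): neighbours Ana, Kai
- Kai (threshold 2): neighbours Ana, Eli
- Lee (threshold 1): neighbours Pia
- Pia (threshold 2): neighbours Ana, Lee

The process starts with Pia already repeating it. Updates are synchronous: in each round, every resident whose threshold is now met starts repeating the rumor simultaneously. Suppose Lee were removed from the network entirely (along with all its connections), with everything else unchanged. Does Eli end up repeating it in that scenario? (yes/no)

no

With Lee removed:
Round 1 — Pia starts repeating the rumor (initial).
Round 2 — no new spreads; cascade stops.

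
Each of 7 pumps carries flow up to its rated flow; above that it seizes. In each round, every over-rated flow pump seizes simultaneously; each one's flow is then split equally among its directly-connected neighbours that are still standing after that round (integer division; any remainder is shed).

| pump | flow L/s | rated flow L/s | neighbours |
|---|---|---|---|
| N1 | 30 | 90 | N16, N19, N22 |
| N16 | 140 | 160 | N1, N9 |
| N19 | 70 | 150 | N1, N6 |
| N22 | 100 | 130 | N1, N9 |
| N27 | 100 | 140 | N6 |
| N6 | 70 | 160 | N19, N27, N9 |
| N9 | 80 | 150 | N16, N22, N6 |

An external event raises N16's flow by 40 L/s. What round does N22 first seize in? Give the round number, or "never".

3

Round 1 — N16 at 180 > 160. N16 seizes.
  N16 sheds 180 L/s to N1, N9: 90 each.
    N1: 30+90 = 120 > 90
    N9: 80+90 = 170 > 150
Round 2 — N1, N9 seize.
  N1 sheds 120 L/s to N19, N22: 60 each.
    N19: 70+60 = 130 ≤ 150
    N22: 100+60 = 160 > 130
  N9 sheds 170 L/s to N22, N6: 85 each.
    N22: 160+85 = 245 > 130
    N6: 70+85 = 155 ≤ 160
Round 3 — N22 seizes.
  N22 sheds 245 L/s: no online neighbours, lost.
No further seizures.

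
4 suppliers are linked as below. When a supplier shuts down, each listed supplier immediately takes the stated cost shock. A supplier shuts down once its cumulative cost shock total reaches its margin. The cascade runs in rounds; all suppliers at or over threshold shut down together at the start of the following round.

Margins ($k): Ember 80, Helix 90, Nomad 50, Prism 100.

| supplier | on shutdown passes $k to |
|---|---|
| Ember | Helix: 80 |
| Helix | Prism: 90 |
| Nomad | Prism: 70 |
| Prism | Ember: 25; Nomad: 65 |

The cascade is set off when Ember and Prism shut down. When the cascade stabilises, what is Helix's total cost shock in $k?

80

Round 1 — Ember, Prism shut down (initial).
  Helix: +80 → 80 < 90
  Nomad: +65 → 65 ≥ 50
Round 2 — Nomad shuts down.
No further shutdowns.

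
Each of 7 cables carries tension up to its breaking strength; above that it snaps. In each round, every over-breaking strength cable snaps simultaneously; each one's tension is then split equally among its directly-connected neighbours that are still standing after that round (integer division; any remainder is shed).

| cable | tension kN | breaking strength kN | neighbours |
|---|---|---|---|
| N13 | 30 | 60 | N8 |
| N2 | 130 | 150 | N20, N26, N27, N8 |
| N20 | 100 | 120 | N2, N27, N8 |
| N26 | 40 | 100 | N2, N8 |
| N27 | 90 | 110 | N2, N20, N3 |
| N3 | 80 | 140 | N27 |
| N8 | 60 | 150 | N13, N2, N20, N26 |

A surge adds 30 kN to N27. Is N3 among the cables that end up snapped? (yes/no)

Round 1 — N27 at 120 > 110. N27 snaps.
  N27 sheds 120 kN to N2, N20, N3: 40 each.
    N2: 130+40 = 170 > 150
    N20: 100+40 = 140 > 120
    N3: 80+40 = 120 ≤ 140
Round 2 — N2, N20 snap.
  N2 sheds 170 kN to N26, N8: 85 each.
    N26: 40+85 = 125 > 100
    N8: 60+85 = 145 ≤ 150
  N20 sheds 140 kN to N8: 140 each.
    N8: 145+140 = 285 > 150
Round 3 — N26, N8 snap.
  N26 sheds 125 kN: no online neighbours, lost.
  N8 sheds 285 kN to N13: 285 each.
    N13: 30+285 = 315 > 60
Round 4 — N13 snaps.
  N13 sheds 315 kN: no online neighbours, lost.
No further breaks.

no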